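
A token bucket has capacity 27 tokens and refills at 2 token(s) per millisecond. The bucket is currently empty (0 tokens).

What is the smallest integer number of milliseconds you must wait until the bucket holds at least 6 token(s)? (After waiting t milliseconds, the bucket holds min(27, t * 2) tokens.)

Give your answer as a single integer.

Need t * 2 >= 6, so t >= 6/2.
Smallest integer t = ceil(6/2) = 3.

Answer: 3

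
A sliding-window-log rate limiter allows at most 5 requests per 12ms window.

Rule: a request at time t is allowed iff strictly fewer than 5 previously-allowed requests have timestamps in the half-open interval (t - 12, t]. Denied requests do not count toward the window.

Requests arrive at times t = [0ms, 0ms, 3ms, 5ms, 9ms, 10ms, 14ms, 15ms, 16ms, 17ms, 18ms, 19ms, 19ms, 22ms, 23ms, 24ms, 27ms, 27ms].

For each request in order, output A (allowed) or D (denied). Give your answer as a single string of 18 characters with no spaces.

Answer: AAAAADAAAADDDADDAA

Derivation:
Tracking allowed requests in the window:
  req#1 t=0ms: ALLOW
  req#2 t=0ms: ALLOW
  req#3 t=3ms: ALLOW
  req#4 t=5ms: ALLOW
  req#5 t=9ms: ALLOW
  req#6 t=10ms: DENY
  req#7 t=14ms: ALLOW
  req#8 t=15ms: ALLOW
  req#9 t=16ms: ALLOW
  req#10 t=17ms: ALLOW
  req#11 t=18ms: DENY
  req#12 t=19ms: DENY
  req#13 t=19ms: DENY
  req#14 t=22ms: ALLOW
  req#15 t=23ms: DENY
  req#16 t=24ms: DENY
  req#17 t=27ms: ALLOW
  req#18 t=27ms: ALLOW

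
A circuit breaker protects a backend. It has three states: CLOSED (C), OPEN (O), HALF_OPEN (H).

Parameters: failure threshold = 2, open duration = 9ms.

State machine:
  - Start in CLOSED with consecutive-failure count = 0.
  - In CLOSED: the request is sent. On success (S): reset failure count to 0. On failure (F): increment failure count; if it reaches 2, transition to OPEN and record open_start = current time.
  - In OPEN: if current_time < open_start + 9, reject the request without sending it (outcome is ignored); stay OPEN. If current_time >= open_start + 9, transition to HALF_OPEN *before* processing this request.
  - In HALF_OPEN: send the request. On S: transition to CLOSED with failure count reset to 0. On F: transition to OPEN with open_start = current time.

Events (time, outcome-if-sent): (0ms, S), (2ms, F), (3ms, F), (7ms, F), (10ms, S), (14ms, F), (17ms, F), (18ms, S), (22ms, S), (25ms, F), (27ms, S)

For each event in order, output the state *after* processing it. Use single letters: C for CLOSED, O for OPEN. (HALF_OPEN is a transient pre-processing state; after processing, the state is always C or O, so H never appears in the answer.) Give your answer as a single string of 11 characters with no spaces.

Answer: CCOOOOOOOOO

Derivation:
State after each event:
  event#1 t=0ms outcome=S: state=CLOSED
  event#2 t=2ms outcome=F: state=CLOSED
  event#3 t=3ms outcome=F: state=OPEN
  event#4 t=7ms outcome=F: state=OPEN
  event#5 t=10ms outcome=S: state=OPEN
  event#6 t=14ms outcome=F: state=OPEN
  event#7 t=17ms outcome=F: state=OPEN
  event#8 t=18ms outcome=S: state=OPEN
  event#9 t=22ms outcome=S: state=OPEN
  event#10 t=25ms outcome=F: state=OPEN
  event#11 t=27ms outcome=S: state=OPEN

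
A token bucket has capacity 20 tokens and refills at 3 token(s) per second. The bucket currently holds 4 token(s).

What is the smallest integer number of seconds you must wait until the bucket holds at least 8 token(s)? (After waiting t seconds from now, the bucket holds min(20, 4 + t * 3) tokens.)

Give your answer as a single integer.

Need 4 + t * 3 >= 8, so t >= 4/3.
Smallest integer t = ceil(4/3) = 2.

Answer: 2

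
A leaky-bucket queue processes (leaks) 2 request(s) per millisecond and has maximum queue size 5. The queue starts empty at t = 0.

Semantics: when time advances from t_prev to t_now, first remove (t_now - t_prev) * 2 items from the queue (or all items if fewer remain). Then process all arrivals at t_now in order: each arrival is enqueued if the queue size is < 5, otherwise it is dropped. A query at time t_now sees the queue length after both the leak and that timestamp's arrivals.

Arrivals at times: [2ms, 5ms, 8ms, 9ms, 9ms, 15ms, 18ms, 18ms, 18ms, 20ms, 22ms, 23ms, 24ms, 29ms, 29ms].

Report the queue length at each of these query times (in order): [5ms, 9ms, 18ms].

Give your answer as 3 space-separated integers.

Queue lengths at query times:
  query t=5ms: backlog = 1
  query t=9ms: backlog = 2
  query t=18ms: backlog = 3

Answer: 1 2 3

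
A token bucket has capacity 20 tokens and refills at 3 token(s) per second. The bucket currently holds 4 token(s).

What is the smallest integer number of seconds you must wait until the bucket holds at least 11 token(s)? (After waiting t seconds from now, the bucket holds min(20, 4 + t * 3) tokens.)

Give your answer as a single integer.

Answer: 3

Derivation:
Need 4 + t * 3 >= 11, so t >= 7/3.
Smallest integer t = ceil(7/3) = 3.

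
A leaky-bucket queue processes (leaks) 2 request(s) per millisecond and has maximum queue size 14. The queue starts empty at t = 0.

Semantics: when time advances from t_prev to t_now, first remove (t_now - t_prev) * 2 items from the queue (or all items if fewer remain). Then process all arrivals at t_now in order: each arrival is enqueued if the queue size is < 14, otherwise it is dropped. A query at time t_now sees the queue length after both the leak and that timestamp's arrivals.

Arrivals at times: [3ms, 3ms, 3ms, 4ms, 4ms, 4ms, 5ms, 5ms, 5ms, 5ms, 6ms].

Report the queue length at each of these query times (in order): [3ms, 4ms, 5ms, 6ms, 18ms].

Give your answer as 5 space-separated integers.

Answer: 3 4 6 5 0

Derivation:
Queue lengths at query times:
  query t=3ms: backlog = 3
  query t=4ms: backlog = 4
  query t=5ms: backlog = 6
  query t=6ms: backlog = 5
  query t=18ms: backlog = 0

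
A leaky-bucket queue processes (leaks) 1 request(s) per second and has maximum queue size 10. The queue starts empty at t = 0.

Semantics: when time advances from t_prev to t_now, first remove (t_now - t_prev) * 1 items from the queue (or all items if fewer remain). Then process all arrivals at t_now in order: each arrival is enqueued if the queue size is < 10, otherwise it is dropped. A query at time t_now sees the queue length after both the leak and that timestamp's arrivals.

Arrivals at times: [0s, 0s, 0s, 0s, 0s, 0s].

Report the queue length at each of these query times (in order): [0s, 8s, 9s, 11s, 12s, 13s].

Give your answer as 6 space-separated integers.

Queue lengths at query times:
  query t=0s: backlog = 6
  query t=8s: backlog = 0
  query t=9s: backlog = 0
  query t=11s: backlog = 0
  query t=12s: backlog = 0
  query t=13s: backlog = 0

Answer: 6 0 0 0 0 0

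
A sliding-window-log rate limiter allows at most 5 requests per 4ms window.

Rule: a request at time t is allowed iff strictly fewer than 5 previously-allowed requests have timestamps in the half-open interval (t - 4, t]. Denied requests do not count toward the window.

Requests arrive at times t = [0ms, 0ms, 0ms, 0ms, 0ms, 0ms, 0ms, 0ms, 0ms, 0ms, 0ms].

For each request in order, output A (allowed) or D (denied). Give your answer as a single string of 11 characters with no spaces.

Tracking allowed requests in the window:
  req#1 t=0ms: ALLOW
  req#2 t=0ms: ALLOW
  req#3 t=0ms: ALLOW
  req#4 t=0ms: ALLOW
  req#5 t=0ms: ALLOW
  req#6 t=0ms: DENY
  req#7 t=0ms: DENY
  req#8 t=0ms: DENY
  req#9 t=0ms: DENY
  req#10 t=0ms: DENY
  req#11 t=0ms: DENY

Answer: AAAAADDDDDD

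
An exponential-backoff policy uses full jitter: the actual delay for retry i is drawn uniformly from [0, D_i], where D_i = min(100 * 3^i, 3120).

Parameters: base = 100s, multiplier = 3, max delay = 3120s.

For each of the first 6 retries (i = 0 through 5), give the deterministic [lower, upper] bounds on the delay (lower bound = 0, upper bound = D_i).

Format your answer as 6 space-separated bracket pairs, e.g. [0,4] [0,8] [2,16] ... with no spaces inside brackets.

Answer: [0,100] [0,300] [0,900] [0,2700] [0,3120] [0,3120]

Derivation:
Computing bounds per retry:
  i=0: D_i=min(100*3^0,3120)=100, bounds=[0,100]
  i=1: D_i=min(100*3^1,3120)=300, bounds=[0,300]
  i=2: D_i=min(100*3^2,3120)=900, bounds=[0,900]
  i=3: D_i=min(100*3^3,3120)=2700, bounds=[0,2700]
  i=4: D_i=min(100*3^4,3120)=3120, bounds=[0,3120]
  i=5: D_i=min(100*3^5,3120)=3120, bounds=[0,3120]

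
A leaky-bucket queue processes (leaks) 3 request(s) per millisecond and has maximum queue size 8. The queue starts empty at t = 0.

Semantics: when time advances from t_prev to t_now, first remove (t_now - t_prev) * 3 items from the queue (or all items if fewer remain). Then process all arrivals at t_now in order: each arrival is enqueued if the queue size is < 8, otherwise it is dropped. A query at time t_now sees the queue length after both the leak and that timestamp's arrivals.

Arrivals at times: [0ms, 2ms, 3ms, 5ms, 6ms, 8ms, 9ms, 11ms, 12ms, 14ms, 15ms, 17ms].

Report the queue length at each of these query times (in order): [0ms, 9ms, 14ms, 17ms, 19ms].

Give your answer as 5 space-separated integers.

Queue lengths at query times:
  query t=0ms: backlog = 1
  query t=9ms: backlog = 1
  query t=14ms: backlog = 1
  query t=17ms: backlog = 1
  query t=19ms: backlog = 0

Answer: 1 1 1 1 0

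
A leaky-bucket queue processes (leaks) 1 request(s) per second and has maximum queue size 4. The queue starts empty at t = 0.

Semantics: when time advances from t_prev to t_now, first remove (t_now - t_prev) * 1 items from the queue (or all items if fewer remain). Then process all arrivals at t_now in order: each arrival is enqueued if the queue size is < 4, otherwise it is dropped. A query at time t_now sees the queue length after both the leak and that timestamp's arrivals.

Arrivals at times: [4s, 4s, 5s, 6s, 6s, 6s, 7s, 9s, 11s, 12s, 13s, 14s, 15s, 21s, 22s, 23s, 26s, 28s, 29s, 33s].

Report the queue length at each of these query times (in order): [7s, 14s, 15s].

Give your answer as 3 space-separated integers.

Queue lengths at query times:
  query t=7s: backlog = 4
  query t=14s: backlog = 2
  query t=15s: backlog = 2

Answer: 4 2 2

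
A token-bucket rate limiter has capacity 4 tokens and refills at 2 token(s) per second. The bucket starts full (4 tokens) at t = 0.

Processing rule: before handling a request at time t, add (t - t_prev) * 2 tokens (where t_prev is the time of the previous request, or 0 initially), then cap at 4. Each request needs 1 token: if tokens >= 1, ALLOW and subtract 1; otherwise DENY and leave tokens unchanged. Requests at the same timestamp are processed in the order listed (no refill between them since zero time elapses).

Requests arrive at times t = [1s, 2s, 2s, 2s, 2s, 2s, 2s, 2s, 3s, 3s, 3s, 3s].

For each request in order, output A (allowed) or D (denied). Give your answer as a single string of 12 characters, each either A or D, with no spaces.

Simulating step by step:
  req#1 t=1s: ALLOW
  req#2 t=2s: ALLOW
  req#3 t=2s: ALLOW
  req#4 t=2s: ALLOW
  req#5 t=2s: ALLOW
  req#6 t=2s: DENY
  req#7 t=2s: DENY
  req#8 t=2s: DENY
  req#9 t=3s: ALLOW
  req#10 t=3s: ALLOW
  req#11 t=3s: DENY
  req#12 t=3s: DENY

Answer: AAAAADDDAADD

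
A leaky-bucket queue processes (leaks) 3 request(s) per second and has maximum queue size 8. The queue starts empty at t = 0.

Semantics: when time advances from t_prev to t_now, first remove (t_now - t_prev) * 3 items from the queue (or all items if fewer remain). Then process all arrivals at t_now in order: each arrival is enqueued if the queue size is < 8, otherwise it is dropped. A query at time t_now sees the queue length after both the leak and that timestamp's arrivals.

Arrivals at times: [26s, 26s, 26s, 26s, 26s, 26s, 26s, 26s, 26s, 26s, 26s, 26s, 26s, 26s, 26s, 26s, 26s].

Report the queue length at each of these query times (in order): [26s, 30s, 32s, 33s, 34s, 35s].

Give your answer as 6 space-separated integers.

Answer: 8 0 0 0 0 0

Derivation:
Queue lengths at query times:
  query t=26s: backlog = 8
  query t=30s: backlog = 0
  query t=32s: backlog = 0
  query t=33s: backlog = 0
  query t=34s: backlog = 0
  query t=35s: backlog = 0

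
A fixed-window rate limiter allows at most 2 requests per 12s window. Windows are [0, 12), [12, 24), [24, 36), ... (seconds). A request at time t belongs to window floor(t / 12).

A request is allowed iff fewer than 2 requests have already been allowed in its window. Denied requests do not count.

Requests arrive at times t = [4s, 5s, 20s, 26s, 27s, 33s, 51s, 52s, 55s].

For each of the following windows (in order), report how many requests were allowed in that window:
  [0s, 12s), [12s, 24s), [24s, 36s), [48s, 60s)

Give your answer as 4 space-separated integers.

Answer: 2 1 2 2

Derivation:
Processing requests:
  req#1 t=4s (window 0): ALLOW
  req#2 t=5s (window 0): ALLOW
  req#3 t=20s (window 1): ALLOW
  req#4 t=26s (window 2): ALLOW
  req#5 t=27s (window 2): ALLOW
  req#6 t=33s (window 2): DENY
  req#7 t=51s (window 4): ALLOW
  req#8 t=52s (window 4): ALLOW
  req#9 t=55s (window 4): DENY

Allowed counts by window: 2 1 2 2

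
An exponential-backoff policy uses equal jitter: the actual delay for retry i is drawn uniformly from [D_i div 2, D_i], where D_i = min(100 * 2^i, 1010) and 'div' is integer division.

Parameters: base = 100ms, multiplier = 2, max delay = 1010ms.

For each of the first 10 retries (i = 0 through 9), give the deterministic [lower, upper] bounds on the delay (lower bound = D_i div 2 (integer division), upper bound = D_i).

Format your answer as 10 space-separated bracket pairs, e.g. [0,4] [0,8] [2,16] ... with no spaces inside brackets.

Answer: [50,100] [100,200] [200,400] [400,800] [505,1010] [505,1010] [505,1010] [505,1010] [505,1010] [505,1010]

Derivation:
Computing bounds per retry:
  i=0: D_i=min(100*2^0,1010)=100, bounds=[50,100]
  i=1: D_i=min(100*2^1,1010)=200, bounds=[100,200]
  i=2: D_i=min(100*2^2,1010)=400, bounds=[200,400]
  i=3: D_i=min(100*2^3,1010)=800, bounds=[400,800]
  i=4: D_i=min(100*2^4,1010)=1010, bounds=[505,1010]
  i=5: D_i=min(100*2^5,1010)=1010, bounds=[505,1010]
  i=6: D_i=min(100*2^6,1010)=1010, bounds=[505,1010]
  i=7: D_i=min(100*2^7,1010)=1010, bounds=[505,1010]
  i=8: D_i=min(100*2^8,1010)=1010, bounds=[505,1010]
  i=9: D_i=min(100*2^9,1010)=1010, bounds=[505,1010]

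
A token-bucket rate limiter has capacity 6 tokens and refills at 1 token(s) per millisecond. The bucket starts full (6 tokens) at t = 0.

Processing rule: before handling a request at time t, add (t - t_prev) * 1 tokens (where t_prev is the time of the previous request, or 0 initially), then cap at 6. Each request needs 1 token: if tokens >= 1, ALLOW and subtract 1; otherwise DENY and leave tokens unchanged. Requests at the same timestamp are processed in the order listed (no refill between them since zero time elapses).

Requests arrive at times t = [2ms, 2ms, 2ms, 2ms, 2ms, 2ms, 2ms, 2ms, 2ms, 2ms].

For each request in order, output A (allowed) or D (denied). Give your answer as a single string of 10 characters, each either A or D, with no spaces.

Answer: AAAAAADDDD

Derivation:
Simulating step by step:
  req#1 t=2ms: ALLOW
  req#2 t=2ms: ALLOW
  req#3 t=2ms: ALLOW
  req#4 t=2ms: ALLOW
  req#5 t=2ms: ALLOW
  req#6 t=2ms: ALLOW
  req#7 t=2ms: DENY
  req#8 t=2ms: DENY
  req#9 t=2ms: DENY
  req#10 t=2ms: DENY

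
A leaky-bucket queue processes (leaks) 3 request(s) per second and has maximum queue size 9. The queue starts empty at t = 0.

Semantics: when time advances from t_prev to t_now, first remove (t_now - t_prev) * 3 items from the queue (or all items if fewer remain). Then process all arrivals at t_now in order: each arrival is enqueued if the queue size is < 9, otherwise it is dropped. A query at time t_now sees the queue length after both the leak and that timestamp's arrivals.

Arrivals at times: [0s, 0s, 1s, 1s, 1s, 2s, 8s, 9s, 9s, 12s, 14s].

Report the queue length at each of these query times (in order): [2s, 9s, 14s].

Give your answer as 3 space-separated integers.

Answer: 1 2 1

Derivation:
Queue lengths at query times:
  query t=2s: backlog = 1
  query t=9s: backlog = 2
  query t=14s: backlog = 1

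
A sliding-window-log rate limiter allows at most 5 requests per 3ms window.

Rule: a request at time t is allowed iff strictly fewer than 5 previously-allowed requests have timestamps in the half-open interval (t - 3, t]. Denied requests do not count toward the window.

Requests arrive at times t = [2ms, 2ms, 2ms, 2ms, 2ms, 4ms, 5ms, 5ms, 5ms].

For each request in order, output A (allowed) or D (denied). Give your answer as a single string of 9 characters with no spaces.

Tracking allowed requests in the window:
  req#1 t=2ms: ALLOW
  req#2 t=2ms: ALLOW
  req#3 t=2ms: ALLOW
  req#4 t=2ms: ALLOW
  req#5 t=2ms: ALLOW
  req#6 t=4ms: DENY
  req#7 t=5ms: ALLOW
  req#8 t=5ms: ALLOW
  req#9 t=5ms: ALLOW

Answer: AAAAADAAA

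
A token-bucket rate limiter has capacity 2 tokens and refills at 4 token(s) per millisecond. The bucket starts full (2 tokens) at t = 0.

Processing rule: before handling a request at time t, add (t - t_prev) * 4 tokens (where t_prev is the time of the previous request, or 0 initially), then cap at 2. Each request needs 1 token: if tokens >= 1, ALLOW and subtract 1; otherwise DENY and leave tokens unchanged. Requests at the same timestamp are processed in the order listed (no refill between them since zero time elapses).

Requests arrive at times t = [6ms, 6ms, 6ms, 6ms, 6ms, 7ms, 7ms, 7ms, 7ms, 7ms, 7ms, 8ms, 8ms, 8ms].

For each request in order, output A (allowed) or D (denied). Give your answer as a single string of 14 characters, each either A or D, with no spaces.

Simulating step by step:
  req#1 t=6ms: ALLOW
  req#2 t=6ms: ALLOW
  req#3 t=6ms: DENY
  req#4 t=6ms: DENY
  req#5 t=6ms: DENY
  req#6 t=7ms: ALLOW
  req#7 t=7ms: ALLOW
  req#8 t=7ms: DENY
  req#9 t=7ms: DENY
  req#10 t=7ms: DENY
  req#11 t=7ms: DENY
  req#12 t=8ms: ALLOW
  req#13 t=8ms: ALLOW
  req#14 t=8ms: DENY

Answer: AADDDAADDDDAAD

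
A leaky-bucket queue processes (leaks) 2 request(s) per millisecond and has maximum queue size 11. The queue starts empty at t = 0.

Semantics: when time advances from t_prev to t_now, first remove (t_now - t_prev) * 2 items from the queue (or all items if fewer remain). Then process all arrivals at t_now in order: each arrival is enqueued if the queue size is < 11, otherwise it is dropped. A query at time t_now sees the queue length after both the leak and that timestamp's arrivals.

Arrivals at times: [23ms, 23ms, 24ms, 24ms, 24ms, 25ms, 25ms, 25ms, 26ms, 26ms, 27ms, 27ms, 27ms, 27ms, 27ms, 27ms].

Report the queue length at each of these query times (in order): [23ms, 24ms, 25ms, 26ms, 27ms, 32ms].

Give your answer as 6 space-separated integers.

Answer: 2 3 4 4 8 0

Derivation:
Queue lengths at query times:
  query t=23ms: backlog = 2
  query t=24ms: backlog = 3
  query t=25ms: backlog = 4
  query t=26ms: backlog = 4
  query t=27ms: backlog = 8
  query t=32ms: backlog = 0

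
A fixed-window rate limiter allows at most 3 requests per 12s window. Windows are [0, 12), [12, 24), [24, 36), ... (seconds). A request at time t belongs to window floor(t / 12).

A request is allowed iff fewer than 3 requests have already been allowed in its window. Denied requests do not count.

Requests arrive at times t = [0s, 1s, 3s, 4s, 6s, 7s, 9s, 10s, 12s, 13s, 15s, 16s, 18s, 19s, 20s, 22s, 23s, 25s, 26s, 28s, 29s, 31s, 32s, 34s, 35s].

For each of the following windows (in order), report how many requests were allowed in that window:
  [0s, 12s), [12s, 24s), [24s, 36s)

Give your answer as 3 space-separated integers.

Answer: 3 3 3

Derivation:
Processing requests:
  req#1 t=0s (window 0): ALLOW
  req#2 t=1s (window 0): ALLOW
  req#3 t=3s (window 0): ALLOW
  req#4 t=4s (window 0): DENY
  req#5 t=6s (window 0): DENY
  req#6 t=7s (window 0): DENY
  req#7 t=9s (window 0): DENY
  req#8 t=10s (window 0): DENY
  req#9 t=12s (window 1): ALLOW
  req#10 t=13s (window 1): ALLOW
  req#11 t=15s (window 1): ALLOW
  req#12 t=16s (window 1): DENY
  req#13 t=18s (window 1): DENY
  req#14 t=19s (window 1): DENY
  req#15 t=20s (window 1): DENY
  req#16 t=22s (window 1): DENY
  req#17 t=23s (window 1): DENY
  req#18 t=25s (window 2): ALLOW
  req#19 t=26s (window 2): ALLOW
  req#20 t=28s (window 2): ALLOW
  req#21 t=29s (window 2): DENY
  req#22 t=31s (window 2): DENY
  req#23 t=32s (window 2): DENY
  req#24 t=34s (window 2): DENY
  req#25 t=35s (window 2): DENY

Allowed counts by window: 3 3 3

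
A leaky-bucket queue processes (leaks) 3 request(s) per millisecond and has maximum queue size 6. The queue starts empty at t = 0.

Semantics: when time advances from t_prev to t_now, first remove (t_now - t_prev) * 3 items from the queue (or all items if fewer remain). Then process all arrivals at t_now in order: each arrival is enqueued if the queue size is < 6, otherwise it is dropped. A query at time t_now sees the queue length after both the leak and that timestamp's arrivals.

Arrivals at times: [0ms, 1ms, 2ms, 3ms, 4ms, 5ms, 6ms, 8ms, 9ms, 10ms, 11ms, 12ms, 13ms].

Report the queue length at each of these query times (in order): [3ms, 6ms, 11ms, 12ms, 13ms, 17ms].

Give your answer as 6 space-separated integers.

Queue lengths at query times:
  query t=3ms: backlog = 1
  query t=6ms: backlog = 1
  query t=11ms: backlog = 1
  query t=12ms: backlog = 1
  query t=13ms: backlog = 1
  query t=17ms: backlog = 0

Answer: 1 1 1 1 1 0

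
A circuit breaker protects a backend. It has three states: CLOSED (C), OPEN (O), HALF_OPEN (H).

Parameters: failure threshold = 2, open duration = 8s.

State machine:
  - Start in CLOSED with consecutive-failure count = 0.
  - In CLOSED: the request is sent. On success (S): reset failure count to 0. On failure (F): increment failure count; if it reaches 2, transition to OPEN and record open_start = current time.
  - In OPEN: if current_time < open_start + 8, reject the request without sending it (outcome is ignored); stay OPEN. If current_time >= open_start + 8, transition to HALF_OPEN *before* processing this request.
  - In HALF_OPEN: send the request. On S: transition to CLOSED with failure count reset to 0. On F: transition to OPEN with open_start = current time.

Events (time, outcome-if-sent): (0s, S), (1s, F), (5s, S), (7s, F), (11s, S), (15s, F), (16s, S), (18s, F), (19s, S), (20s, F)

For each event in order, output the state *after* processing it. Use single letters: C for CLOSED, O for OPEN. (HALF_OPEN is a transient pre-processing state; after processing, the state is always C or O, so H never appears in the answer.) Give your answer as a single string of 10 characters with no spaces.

State after each event:
  event#1 t=0s outcome=S: state=CLOSED
  event#2 t=1s outcome=F: state=CLOSED
  event#3 t=5s outcome=S: state=CLOSED
  event#4 t=7s outcome=F: state=CLOSED
  event#5 t=11s outcome=S: state=CLOSED
  event#6 t=15s outcome=F: state=CLOSED
  event#7 t=16s outcome=S: state=CLOSED
  event#8 t=18s outcome=F: state=CLOSED
  event#9 t=19s outcome=S: state=CLOSED
  event#10 t=20s outcome=F: state=CLOSED

Answer: CCCCCCCCCC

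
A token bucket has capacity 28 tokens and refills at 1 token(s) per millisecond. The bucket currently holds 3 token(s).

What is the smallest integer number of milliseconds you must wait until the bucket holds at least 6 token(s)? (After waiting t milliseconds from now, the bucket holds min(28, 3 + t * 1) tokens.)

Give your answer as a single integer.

Answer: 3

Derivation:
Need 3 + t * 1 >= 6, so t >= 3/1.
Smallest integer t = ceil(3/1) = 3.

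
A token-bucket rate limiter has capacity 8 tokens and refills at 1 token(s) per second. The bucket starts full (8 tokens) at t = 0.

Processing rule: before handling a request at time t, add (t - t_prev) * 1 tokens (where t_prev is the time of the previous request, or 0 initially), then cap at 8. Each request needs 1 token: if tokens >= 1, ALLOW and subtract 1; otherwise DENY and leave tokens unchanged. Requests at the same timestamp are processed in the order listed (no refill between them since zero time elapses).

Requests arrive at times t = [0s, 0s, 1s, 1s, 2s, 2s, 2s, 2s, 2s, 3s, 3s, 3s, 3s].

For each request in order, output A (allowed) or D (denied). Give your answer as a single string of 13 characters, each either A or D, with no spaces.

Simulating step by step:
  req#1 t=0s: ALLOW
  req#2 t=0s: ALLOW
  req#3 t=1s: ALLOW
  req#4 t=1s: ALLOW
  req#5 t=2s: ALLOW
  req#6 t=2s: ALLOW
  req#7 t=2s: ALLOW
  req#8 t=2s: ALLOW
  req#9 t=2s: ALLOW
  req#10 t=3s: ALLOW
  req#11 t=3s: ALLOW
  req#12 t=3s: DENY
  req#13 t=3s: DENY

Answer: AAAAAAAAAAADD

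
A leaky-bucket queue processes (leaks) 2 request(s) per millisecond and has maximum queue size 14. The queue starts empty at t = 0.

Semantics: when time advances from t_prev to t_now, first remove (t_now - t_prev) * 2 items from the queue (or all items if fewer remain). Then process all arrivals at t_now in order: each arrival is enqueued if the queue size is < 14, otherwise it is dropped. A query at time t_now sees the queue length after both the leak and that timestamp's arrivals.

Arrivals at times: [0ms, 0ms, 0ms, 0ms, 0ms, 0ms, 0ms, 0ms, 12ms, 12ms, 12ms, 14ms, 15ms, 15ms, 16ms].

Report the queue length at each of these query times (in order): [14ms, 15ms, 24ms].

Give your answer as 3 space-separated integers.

Answer: 1 2 0

Derivation:
Queue lengths at query times:
  query t=14ms: backlog = 1
  query t=15ms: backlog = 2
  query t=24ms: backlog = 0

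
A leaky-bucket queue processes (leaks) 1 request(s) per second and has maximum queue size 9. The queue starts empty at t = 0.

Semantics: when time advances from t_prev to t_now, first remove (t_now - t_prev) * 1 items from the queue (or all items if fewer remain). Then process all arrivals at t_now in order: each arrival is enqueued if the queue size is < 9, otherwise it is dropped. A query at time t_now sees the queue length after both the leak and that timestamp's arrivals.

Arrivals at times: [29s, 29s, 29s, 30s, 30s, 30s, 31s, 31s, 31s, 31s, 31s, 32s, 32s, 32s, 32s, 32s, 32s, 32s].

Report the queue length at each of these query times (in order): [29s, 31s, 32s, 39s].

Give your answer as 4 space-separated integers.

Answer: 3 9 9 2

Derivation:
Queue lengths at query times:
  query t=29s: backlog = 3
  query t=31s: backlog = 9
  query t=32s: backlog = 9
  query t=39s: backlog = 2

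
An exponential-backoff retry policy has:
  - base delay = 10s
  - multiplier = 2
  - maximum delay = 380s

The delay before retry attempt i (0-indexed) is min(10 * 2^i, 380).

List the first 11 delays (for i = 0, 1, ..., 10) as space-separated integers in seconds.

Computing each delay:
  i=0: min(10*2^0, 380) = 10
  i=1: min(10*2^1, 380) = 20
  i=2: min(10*2^2, 380) = 40
  i=3: min(10*2^3, 380) = 80
  i=4: min(10*2^4, 380) = 160
  i=5: min(10*2^5, 380) = 320
  i=6: min(10*2^6, 380) = 380
  i=7: min(10*2^7, 380) = 380
  i=8: min(10*2^8, 380) = 380
  i=9: min(10*2^9, 380) = 380
  i=10: min(10*2^10, 380) = 380

Answer: 10 20 40 80 160 320 380 380 380 380 380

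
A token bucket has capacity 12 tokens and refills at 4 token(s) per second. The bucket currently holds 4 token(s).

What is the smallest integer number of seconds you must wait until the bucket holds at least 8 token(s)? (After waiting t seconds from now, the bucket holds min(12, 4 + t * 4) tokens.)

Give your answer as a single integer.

Answer: 1

Derivation:
Need 4 + t * 4 >= 8, so t >= 4/4.
Smallest integer t = ceil(4/4) = 1.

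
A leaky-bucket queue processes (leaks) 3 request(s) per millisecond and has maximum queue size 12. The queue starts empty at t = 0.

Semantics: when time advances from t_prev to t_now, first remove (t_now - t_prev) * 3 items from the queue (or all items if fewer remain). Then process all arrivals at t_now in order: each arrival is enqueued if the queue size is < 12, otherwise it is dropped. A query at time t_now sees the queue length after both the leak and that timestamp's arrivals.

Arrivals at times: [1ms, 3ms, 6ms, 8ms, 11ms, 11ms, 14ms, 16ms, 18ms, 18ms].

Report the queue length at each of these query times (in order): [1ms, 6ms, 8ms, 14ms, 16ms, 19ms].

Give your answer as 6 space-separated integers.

Queue lengths at query times:
  query t=1ms: backlog = 1
  query t=6ms: backlog = 1
  query t=8ms: backlog = 1
  query t=14ms: backlog = 1
  query t=16ms: backlog = 1
  query t=19ms: backlog = 0

Answer: 1 1 1 1 1 0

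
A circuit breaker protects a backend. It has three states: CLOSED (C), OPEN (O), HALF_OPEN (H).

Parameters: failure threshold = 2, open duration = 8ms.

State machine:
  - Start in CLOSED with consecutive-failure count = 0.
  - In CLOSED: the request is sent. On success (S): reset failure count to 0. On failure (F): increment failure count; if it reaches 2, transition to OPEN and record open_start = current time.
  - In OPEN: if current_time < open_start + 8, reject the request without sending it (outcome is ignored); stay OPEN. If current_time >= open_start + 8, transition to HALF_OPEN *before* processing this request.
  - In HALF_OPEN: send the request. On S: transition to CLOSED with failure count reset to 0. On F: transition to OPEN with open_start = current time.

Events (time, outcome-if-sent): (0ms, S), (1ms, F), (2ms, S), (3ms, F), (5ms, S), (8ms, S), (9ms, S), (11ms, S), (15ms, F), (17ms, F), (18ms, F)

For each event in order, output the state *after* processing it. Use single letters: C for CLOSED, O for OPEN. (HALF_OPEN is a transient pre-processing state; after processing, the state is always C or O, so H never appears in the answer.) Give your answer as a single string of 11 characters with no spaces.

Answer: CCCCCCCCCOO

Derivation:
State after each event:
  event#1 t=0ms outcome=S: state=CLOSED
  event#2 t=1ms outcome=F: state=CLOSED
  event#3 t=2ms outcome=S: state=CLOSED
  event#4 t=3ms outcome=F: state=CLOSED
  event#5 t=5ms outcome=S: state=CLOSED
  event#6 t=8ms outcome=S: state=CLOSED
  event#7 t=9ms outcome=S: state=CLOSED
  event#8 t=11ms outcome=S: state=CLOSED
  event#9 t=15ms outcome=F: state=CLOSED
  event#10 t=17ms outcome=F: state=OPEN
  event#11 t=18ms outcome=F: state=OPEN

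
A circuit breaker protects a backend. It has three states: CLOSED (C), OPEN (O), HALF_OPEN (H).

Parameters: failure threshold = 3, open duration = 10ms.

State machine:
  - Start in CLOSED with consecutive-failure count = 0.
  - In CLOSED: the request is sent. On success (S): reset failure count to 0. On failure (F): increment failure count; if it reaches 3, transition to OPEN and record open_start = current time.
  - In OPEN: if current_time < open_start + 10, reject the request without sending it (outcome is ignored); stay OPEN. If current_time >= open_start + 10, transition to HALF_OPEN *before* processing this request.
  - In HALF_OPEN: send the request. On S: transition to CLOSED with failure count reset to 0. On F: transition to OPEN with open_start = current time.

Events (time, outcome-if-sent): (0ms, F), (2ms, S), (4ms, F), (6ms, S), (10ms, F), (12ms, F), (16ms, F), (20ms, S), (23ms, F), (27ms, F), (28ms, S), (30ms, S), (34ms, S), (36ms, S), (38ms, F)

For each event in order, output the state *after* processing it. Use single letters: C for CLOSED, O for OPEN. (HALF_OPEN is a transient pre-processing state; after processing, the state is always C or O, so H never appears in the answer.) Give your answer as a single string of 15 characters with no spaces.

Answer: CCCCCCOOOOOOOOO

Derivation:
State after each event:
  event#1 t=0ms outcome=F: state=CLOSED
  event#2 t=2ms outcome=S: state=CLOSED
  event#3 t=4ms outcome=F: state=CLOSED
  event#4 t=6ms outcome=S: state=CLOSED
  event#5 t=10ms outcome=F: state=CLOSED
  event#6 t=12ms outcome=F: state=CLOSED
  event#7 t=16ms outcome=F: state=OPEN
  event#8 t=20ms outcome=S: state=OPEN
  event#9 t=23ms outcome=F: state=OPEN
  event#10 t=27ms outcome=F: state=OPEN
  event#11 t=28ms outcome=S: state=OPEN
  event#12 t=30ms outcome=S: state=OPEN
  event#13 t=34ms outcome=S: state=OPEN
  event#14 t=36ms outcome=S: state=OPEN
  event#15 t=38ms outcome=F: state=OPEN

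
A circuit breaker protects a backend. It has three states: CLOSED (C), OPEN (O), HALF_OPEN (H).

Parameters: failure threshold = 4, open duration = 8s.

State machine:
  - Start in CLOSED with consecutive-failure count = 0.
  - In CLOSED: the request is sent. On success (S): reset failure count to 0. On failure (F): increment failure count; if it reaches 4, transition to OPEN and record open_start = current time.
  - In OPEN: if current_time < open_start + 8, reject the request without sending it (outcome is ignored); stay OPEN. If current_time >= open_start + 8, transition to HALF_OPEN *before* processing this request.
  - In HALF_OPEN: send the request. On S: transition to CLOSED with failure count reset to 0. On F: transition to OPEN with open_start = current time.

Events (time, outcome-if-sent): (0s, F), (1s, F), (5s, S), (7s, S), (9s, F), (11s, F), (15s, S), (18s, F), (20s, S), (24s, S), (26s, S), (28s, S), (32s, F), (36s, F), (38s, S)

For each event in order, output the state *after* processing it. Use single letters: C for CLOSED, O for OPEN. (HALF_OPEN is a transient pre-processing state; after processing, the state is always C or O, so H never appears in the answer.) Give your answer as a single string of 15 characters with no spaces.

Answer: CCCCCCCCCCCCCCC

Derivation:
State after each event:
  event#1 t=0s outcome=F: state=CLOSED
  event#2 t=1s outcome=F: state=CLOSED
  event#3 t=5s outcome=S: state=CLOSED
  event#4 t=7s outcome=S: state=CLOSED
  event#5 t=9s outcome=F: state=CLOSED
  event#6 t=11s outcome=F: state=CLOSED
  event#7 t=15s outcome=S: state=CLOSED
  event#8 t=18s outcome=F: state=CLOSED
  event#9 t=20s outcome=S: state=CLOSED
  event#10 t=24s outcome=S: state=CLOSED
  event#11 t=26s outcome=S: state=CLOSED
  event#12 t=28s outcome=S: state=CLOSED
  event#13 t=32s outcome=F: state=CLOSED
  event#14 t=36s outcome=F: state=CLOSED
  event#15 t=38s outcome=S: state=CLOSED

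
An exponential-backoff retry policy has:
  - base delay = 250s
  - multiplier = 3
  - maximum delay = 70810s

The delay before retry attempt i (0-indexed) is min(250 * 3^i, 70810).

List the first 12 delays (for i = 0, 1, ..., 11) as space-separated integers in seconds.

Computing each delay:
  i=0: min(250*3^0, 70810) = 250
  i=1: min(250*3^1, 70810) = 750
  i=2: min(250*3^2, 70810) = 2250
  i=3: min(250*3^3, 70810) = 6750
  i=4: min(250*3^4, 70810) = 20250
  i=5: min(250*3^5, 70810) = 60750
  i=6: min(250*3^6, 70810) = 70810
  i=7: min(250*3^7, 70810) = 70810
  i=8: min(250*3^8, 70810) = 70810
  i=9: min(250*3^9, 70810) = 70810
  i=10: min(250*3^10, 70810) = 70810
  i=11: min(250*3^11, 70810) = 70810

Answer: 250 750 2250 6750 20250 60750 70810 70810 70810 70810 70810 70810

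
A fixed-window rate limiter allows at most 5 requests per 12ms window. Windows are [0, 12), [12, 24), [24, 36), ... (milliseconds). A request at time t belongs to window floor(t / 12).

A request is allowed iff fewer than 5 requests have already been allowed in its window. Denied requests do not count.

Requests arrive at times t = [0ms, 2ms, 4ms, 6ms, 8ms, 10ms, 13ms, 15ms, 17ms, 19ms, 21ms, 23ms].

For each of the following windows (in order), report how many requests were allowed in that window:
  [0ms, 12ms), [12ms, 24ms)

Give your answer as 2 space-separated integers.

Processing requests:
  req#1 t=0ms (window 0): ALLOW
  req#2 t=2ms (window 0): ALLOW
  req#3 t=4ms (window 0): ALLOW
  req#4 t=6ms (window 0): ALLOW
  req#5 t=8ms (window 0): ALLOW
  req#6 t=10ms (window 0): DENY
  req#7 t=13ms (window 1): ALLOW
  req#8 t=15ms (window 1): ALLOW
  req#9 t=17ms (window 1): ALLOW
  req#10 t=19ms (window 1): ALLOW
  req#11 t=21ms (window 1): ALLOW
  req#12 t=23ms (window 1): DENY

Allowed counts by window: 5 5

Answer: 5 5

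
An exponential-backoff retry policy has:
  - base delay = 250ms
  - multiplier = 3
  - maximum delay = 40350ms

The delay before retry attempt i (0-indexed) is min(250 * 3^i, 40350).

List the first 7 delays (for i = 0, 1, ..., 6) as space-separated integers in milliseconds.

Answer: 250 750 2250 6750 20250 40350 40350

Derivation:
Computing each delay:
  i=0: min(250*3^0, 40350) = 250
  i=1: min(250*3^1, 40350) = 750
  i=2: min(250*3^2, 40350) = 2250
  i=3: min(250*3^3, 40350) = 6750
  i=4: min(250*3^4, 40350) = 20250
  i=5: min(250*3^5, 40350) = 40350
  i=6: min(250*3^6, 40350) = 40350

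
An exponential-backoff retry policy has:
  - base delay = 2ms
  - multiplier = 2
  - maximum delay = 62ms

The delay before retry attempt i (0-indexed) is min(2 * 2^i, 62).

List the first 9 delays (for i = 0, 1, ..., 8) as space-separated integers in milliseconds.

Answer: 2 4 8 16 32 62 62 62 62

Derivation:
Computing each delay:
  i=0: min(2*2^0, 62) = 2
  i=1: min(2*2^1, 62) = 4
  i=2: min(2*2^2, 62) = 8
  i=3: min(2*2^3, 62) = 16
  i=4: min(2*2^4, 62) = 32
  i=5: min(2*2^5, 62) = 62
  i=6: min(2*2^6, 62) = 62
  i=7: min(2*2^7, 62) = 62
  i=8: min(2*2^8, 62) = 62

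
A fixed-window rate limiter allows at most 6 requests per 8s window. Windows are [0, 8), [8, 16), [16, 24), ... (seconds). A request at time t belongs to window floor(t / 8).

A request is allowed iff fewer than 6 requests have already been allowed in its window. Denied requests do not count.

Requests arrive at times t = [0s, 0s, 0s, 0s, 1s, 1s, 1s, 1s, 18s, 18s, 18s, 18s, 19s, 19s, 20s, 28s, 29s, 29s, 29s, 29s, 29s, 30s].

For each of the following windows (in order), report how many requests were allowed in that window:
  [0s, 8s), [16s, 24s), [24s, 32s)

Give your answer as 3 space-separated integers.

Processing requests:
  req#1 t=0s (window 0): ALLOW
  req#2 t=0s (window 0): ALLOW
  req#3 t=0s (window 0): ALLOW
  req#4 t=0s (window 0): ALLOW
  req#5 t=1s (window 0): ALLOW
  req#6 t=1s (window 0): ALLOW
  req#7 t=1s (window 0): DENY
  req#8 t=1s (window 0): DENY
  req#9 t=18s (window 2): ALLOW
  req#10 t=18s (window 2): ALLOW
  req#11 t=18s (window 2): ALLOW
  req#12 t=18s (window 2): ALLOW
  req#13 t=19s (window 2): ALLOW
  req#14 t=19s (window 2): ALLOW
  req#15 t=20s (window 2): DENY
  req#16 t=28s (window 3): ALLOW
  req#17 t=29s (window 3): ALLOW
  req#18 t=29s (window 3): ALLOW
  req#19 t=29s (window 3): ALLOW
  req#20 t=29s (window 3): ALLOW
  req#21 t=29s (window 3): ALLOW
  req#22 t=30s (window 3): DENY

Allowed counts by window: 6 6 6

Answer: 6 6 6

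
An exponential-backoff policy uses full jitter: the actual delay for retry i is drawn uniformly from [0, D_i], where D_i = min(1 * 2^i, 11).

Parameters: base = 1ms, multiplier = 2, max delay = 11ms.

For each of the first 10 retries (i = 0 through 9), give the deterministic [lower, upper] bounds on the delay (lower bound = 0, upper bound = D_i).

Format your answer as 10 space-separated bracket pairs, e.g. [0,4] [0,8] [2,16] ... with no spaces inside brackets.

Computing bounds per retry:
  i=0: D_i=min(1*2^0,11)=1, bounds=[0,1]
  i=1: D_i=min(1*2^1,11)=2, bounds=[0,2]
  i=2: D_i=min(1*2^2,11)=4, bounds=[0,4]
  i=3: D_i=min(1*2^3,11)=8, bounds=[0,8]
  i=4: D_i=min(1*2^4,11)=11, bounds=[0,11]
  i=5: D_i=min(1*2^5,11)=11, bounds=[0,11]
  i=6: D_i=min(1*2^6,11)=11, bounds=[0,11]
  i=7: D_i=min(1*2^7,11)=11, bounds=[0,11]
  i=8: D_i=min(1*2^8,11)=11, bounds=[0,11]
  i=9: D_i=min(1*2^9,11)=11, bounds=[0,11]

Answer: [0,1] [0,2] [0,4] [0,8] [0,11] [0,11] [0,11] [0,11] [0,11] [0,11]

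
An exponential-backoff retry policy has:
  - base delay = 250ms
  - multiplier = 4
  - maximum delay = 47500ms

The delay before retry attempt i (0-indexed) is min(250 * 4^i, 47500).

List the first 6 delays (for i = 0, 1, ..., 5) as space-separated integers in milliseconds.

Computing each delay:
  i=0: min(250*4^0, 47500) = 250
  i=1: min(250*4^1, 47500) = 1000
  i=2: min(250*4^2, 47500) = 4000
  i=3: min(250*4^3, 47500) = 16000
  i=4: min(250*4^4, 47500) = 47500
  i=5: min(250*4^5, 47500) = 47500

Answer: 250 1000 4000 16000 47500 47500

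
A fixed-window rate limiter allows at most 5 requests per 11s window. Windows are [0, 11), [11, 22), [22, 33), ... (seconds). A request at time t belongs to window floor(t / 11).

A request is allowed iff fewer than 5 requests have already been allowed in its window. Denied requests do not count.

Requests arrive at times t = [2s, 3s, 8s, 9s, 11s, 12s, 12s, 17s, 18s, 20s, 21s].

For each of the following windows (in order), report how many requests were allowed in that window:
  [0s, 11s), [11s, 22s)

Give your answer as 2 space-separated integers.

Processing requests:
  req#1 t=2s (window 0): ALLOW
  req#2 t=3s (window 0): ALLOW
  req#3 t=8s (window 0): ALLOW
  req#4 t=9s (window 0): ALLOW
  req#5 t=11s (window 1): ALLOW
  req#6 t=12s (window 1): ALLOW
  req#7 t=12s (window 1): ALLOW
  req#8 t=17s (window 1): ALLOW
  req#9 t=18s (window 1): ALLOW
  req#10 t=20s (window 1): DENY
  req#11 t=21s (window 1): DENY

Allowed counts by window: 4 5

Answer: 4 5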